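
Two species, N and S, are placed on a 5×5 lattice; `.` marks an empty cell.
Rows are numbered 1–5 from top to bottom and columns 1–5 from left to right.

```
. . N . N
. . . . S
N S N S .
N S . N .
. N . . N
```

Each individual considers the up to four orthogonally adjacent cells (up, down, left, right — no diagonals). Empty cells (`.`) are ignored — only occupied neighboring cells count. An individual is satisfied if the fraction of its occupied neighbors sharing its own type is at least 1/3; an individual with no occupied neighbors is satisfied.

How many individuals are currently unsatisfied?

(1,3)N 0/0 ok
(1,5)N 0/1 unhappy
(2,5)S 0/1 unhappy
(3,1)N 1/2 ok
(3,2)S 1/3 ok
(3,3)N 0/2 unhappy
(3,4)S 0/2 unhappy
(4,1)N 1/2 ok
(4,2)S 1/3 ok
(4,4)N 0/1 unhappy
(5,2)N 0/1 unhappy
(5,5)N 0/0 ok
Unsatisfied: (1,5), (2,5), (3,3), (3,4), (4,4), (5,2) — 6 in total.

6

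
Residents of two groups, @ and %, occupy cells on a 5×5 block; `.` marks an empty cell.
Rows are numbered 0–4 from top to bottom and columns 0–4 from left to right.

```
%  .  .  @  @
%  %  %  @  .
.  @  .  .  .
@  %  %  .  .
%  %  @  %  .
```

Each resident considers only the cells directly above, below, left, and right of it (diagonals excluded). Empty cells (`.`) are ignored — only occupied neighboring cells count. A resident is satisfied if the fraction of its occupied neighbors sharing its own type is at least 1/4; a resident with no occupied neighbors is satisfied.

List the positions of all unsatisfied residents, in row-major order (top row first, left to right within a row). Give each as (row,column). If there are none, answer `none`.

(2,1), (3,0), (4,2), (4,3)

Row 0: (0,0)% 1/1 ok · (0,3)@ 2/2 ok · (0,4)@ 1/1 ok
Row 1: (1,0)% 2/2 ok · (1,1)% 2/3 ok · (1,2)% 1/2 ok · (1,3)@ 1/2 ok
Row 2: (2,1)@ 0/2 unhappy
Row 3: (3,0)@ 0/2 unhappy · (3,1)% 2/4 ok · (3,2)% 1/2 ok
Row 4: (4,0)% 1/2 ok · (4,1)% 2/3 ok · (4,2)@ 0/3 unhappy · (4,3)% 0/1 unhappy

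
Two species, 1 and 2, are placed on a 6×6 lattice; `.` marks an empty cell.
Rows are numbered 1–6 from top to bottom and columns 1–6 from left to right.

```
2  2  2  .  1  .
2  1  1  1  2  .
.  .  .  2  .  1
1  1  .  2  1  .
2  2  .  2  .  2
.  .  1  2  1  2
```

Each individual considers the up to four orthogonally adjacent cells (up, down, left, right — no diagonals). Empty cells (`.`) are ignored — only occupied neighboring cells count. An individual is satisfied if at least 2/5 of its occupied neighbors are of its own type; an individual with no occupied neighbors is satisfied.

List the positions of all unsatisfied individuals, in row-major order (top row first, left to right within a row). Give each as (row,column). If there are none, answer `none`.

(1,5), (2,2), (2,4), (2,5), (4,5), (6,3), (6,4), (6,5)

(1,1)2 2/2 ok
(1,2)2 2/3 ok
(1,3)2 1/2 ok
(1,5)1 0/1 unhappy
(2,1)2 1/2 ok
(2,2)1 1/3 unhappy
(2,3)1 2/3 ok
(2,4)1 1/3 unhappy
(2,5)2 0/2 unhappy
(3,4)2 1/2 ok
(3,6)1 0/0 ok
(4,1)1 1/2 ok
(4,2)1 1/2 ok
(4,4)2 2/3 ok
(4,5)1 0/1 unhappy
(5,1)2 1/2 ok
(5,2)2 1/2 ok
(5,4)2 2/2 ok
(5,6)2 1/1 ok
(6,3)1 0/1 unhappy
(6,4)2 1/3 unhappy
(6,5)1 0/2 unhappy
(6,6)2 1/2 ok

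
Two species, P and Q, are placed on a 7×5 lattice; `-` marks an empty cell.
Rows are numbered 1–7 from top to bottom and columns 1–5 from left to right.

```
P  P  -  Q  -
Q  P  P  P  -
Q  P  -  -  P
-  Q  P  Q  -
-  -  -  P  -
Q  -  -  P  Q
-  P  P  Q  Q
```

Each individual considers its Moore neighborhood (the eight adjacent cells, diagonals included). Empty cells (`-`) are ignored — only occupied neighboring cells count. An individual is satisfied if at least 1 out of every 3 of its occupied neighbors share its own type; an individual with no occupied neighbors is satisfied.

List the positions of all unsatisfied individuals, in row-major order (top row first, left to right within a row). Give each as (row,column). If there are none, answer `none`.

(1,1)P 2/3 ✓
(1,2)P 3/4 ✓
(1,4)Q 0/2 ✗
(2,1)Q 1/5 ✗
(2,2)P 4/6 ✓
(2,3)P 4/5 ✓
(2,4)P 2/3 ✓
(3,1)Q 2/4 ✓
(3,2)P 3/6 ✓
(3,5)P 1/2 ✓
(4,2)Q 1/3 ✓
(4,3)P 2/4 ✓
(4,4)Q 0/3 ✗
(5,4)P 2/4 ✓
(6,1)Q 0/1 ✗
(6,4)P 2/5 ✓
(6,5)Q 2/4 ✓
(7,2)P 1/2 ✓
(7,3)P 2/3 ✓
(7,4)Q 2/4 ✓
(7,5)Q 2/3 ✓

(1,4), (2,1), (4,4), (6,1)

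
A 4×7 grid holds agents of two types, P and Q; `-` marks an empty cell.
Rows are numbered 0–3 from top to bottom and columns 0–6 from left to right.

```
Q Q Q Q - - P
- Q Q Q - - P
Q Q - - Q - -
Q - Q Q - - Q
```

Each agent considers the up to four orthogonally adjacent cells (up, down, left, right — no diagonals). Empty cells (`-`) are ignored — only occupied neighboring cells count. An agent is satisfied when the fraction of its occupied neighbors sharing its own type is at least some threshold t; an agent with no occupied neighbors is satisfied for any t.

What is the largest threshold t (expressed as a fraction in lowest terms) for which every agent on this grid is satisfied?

1/1

(0,0)Q 1/1
(0,1)Q 3/3
(0,2)Q 3/3
(0,3)Q 2/2
(0,6)P 1/1
(1,1)Q 3/3
(1,2)Q 3/3
(1,3)Q 2/2
(1,6)P 1/1
(2,0)Q 2/2
(2,1)Q 2/2
(2,4)Q — no occupied neighbors
(3,0)Q 1/1
(3,2)Q 1/1
(3,3)Q 1/1
(3,6)Q — no occupied neighbors
The smallest same-type fraction is 1/1 at (0,0), which reduces to 1/1. Any threshold above that leaves this agent unsatisfied.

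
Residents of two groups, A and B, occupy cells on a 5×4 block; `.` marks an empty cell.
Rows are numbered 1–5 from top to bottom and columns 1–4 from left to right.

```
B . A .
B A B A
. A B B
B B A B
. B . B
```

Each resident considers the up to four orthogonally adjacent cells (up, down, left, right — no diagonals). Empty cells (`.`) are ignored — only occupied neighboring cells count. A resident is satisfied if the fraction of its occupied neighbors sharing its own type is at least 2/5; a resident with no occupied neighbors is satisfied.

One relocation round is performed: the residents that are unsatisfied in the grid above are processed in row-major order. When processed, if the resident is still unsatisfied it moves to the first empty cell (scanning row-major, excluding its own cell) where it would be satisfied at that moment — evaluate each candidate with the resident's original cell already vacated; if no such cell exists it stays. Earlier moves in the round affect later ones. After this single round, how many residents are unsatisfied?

0

Initially unsatisfied (in order): (1,3), (2,2), (2,3), (2,4), (3,2), (4,3).
  (1,3) → (1,2).
  (2,2): now satisfied by earlier moves; stays.
  (2,3) → (3,1).
  (2,4) → (1,3).
  (3,2) → (1,4).
  (4,3) → (2,3).
Resulting grid:
B A A A
B A A .
B . B B
B B . B
. B . B
All satisfied now.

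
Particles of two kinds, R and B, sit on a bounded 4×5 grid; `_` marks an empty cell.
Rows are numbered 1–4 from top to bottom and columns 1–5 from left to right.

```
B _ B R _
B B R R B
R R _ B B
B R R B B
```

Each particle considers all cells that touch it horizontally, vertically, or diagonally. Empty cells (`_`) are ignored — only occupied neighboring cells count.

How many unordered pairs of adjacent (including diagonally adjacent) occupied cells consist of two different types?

18

Scan each occupied cell's neighbors to the right and below (and the two forward diagonals) so each pair is counted once.
From row 1: 4 unlike of 9 pairs (running 4/9).
From row 2: 9 unlike of 14 pairs (running 13/23).
From row 3: 3 unlike of 12 pairs (running 16/35).
From row 4: 2 unlike of 4 pairs (running 18/39).
Total adjacent occupied pairs: 39; unlike-type pairs: 18.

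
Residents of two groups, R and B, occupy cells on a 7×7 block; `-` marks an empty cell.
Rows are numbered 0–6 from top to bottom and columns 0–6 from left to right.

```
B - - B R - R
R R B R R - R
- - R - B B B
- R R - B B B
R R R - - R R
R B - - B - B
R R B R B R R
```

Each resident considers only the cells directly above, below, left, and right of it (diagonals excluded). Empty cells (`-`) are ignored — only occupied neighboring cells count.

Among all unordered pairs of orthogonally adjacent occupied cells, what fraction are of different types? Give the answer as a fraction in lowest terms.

Scan each occupied cell's neighbors to the right and below so each pair is counted once.
From row 0: 3 unlike of 5 pairs (running 3/5).
From row 1: 5 unlike of 7 pairs (running 8/12).
From row 2: 0 unlike of 6 pairs (running 8/18).
From row 3: 2 unlike of 7 pairs (running 10/25).
From row 4: 2 unlike of 6 pairs (running 12/31).
From row 5: 3 unlike of 5 pairs (running 15/36).
From row 6: 4 unlike of 6 pairs (running 19/42).
Total adjacent occupied pairs: 42; unlike-type pairs: 19.
19/42 is already in lowest terms.

19/42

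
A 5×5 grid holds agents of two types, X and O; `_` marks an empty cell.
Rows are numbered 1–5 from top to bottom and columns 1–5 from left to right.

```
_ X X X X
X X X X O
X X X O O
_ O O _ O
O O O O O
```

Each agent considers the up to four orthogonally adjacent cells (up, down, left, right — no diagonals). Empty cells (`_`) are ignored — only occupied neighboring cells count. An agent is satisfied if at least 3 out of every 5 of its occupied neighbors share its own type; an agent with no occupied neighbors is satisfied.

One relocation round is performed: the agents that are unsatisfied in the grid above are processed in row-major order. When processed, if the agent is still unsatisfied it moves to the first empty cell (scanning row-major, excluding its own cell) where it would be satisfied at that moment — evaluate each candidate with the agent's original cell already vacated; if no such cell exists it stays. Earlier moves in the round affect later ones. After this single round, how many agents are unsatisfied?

0

Initially unsatisfied (in order): (1,5), (2,4), (2,5), (3,3), (3,4).
  (1,5) → (1,1).
  (2,4): no empty cell satisfies it; stays.
  (2,5) → (4,1).
  (3,3) → (1,5).
  (3,4) → (4,4).
Resulting grid:
X X X X X
X X X X _
X X _ _ O
O O O O O
O O O O O
All satisfied now.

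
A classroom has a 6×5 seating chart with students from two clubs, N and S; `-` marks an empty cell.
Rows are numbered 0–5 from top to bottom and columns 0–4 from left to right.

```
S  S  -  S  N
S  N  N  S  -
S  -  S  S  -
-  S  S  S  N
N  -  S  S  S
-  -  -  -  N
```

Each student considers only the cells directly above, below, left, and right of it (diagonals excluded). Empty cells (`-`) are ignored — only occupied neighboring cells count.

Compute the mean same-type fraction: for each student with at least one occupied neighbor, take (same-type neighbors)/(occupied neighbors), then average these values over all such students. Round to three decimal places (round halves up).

(0,0)S 2/2
(0,1)S 1/2
(0,3)S 1/2
(0,4)N 0/1
(1,0)S 2/3
(1,1)N 1/3
(1,2)N 1/3
(1,3)S 2/3
(2,0)S 1/1
(2,2)S 2/3
(2,3)S 3/3
(3,1)S 1/1
(3,2)S 4/4
(3,3)S 3/4
(3,4)N 0/2
(4,0)N — no occupied neighbors
(4,2)S 2/2
(4,3)S 3/3
(4,4)S 1/3
(5,4)N 0/1
Sum over 19 students: 2/2 + 1/2 + 1/2 + 0/1 + 2/3 + 1/3 + 1/3 + 2/3 + 1/1 + 2/3 + 3/3 + 1/1 + 4/4 + 3/4 + 0/2 + 2/2 + 3/3 + 1/3 + 0/1 = 47/4; mean = 47/4 ÷ 19 = 47/76 = 0.618421… → 0.618.

0.618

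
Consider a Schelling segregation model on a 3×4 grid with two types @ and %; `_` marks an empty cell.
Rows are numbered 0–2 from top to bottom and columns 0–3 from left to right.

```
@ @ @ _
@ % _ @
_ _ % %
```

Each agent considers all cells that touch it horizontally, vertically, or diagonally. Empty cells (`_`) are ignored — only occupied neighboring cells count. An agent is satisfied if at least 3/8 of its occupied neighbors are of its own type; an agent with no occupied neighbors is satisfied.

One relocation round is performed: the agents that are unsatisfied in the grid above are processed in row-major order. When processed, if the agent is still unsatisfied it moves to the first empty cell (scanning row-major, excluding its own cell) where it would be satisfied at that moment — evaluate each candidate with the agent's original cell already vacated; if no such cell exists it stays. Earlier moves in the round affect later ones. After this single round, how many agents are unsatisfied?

Initially unsatisfied (in order): (1,1), (1,3).
  (1,1) → (1,2).
  (1,3) → (0,3).
Resulting grid:
@ @ @ @
@ _ % _
_ _ % %
All satisfied now.

0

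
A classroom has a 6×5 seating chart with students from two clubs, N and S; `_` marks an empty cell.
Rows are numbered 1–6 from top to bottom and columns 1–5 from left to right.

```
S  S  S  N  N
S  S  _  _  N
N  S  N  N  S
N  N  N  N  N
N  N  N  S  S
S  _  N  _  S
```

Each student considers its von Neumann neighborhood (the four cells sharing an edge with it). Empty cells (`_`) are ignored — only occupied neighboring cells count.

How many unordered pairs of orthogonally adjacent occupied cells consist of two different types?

Scan each occupied cell's neighbors to the right and below so each pair is counted once.
From row 1: 1 unlike of 7 pairs (running 1/7).
From row 2: 2 unlike of 4 pairs (running 3/11).
From row 3: 5 unlike of 9 pairs (running 8/20).
From row 4: 2 unlike of 9 pairs (running 10/29).
From row 5: 2 unlike of 7 pairs (running 12/36).
Total adjacent occupied pairs: 36; unlike-type pairs: 12.

12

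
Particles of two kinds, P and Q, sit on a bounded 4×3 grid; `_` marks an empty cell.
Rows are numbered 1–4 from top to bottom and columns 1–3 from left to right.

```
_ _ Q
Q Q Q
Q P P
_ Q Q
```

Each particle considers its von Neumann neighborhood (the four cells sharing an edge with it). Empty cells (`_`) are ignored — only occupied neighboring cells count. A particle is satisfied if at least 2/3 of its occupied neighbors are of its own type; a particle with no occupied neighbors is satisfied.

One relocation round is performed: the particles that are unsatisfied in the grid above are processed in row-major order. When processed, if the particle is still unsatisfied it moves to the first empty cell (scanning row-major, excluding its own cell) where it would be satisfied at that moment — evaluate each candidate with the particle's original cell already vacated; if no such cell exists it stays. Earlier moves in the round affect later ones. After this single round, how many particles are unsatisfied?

2

Initially unsatisfied (in order): (3,1), (3,2), (3,3), (4,2), (4,3).
  (3,1) → (1,1).
  (3,2): no empty cell satisfies it; stays.
  (3,3): no empty cell satisfies it; stays.
  (4,2) → (1,2).
  (4,3) → (4,1).
Resulting grid:
Q Q Q
Q Q Q
_ P P
Q _ _
Unsatisfied now: (3,2), (3,3).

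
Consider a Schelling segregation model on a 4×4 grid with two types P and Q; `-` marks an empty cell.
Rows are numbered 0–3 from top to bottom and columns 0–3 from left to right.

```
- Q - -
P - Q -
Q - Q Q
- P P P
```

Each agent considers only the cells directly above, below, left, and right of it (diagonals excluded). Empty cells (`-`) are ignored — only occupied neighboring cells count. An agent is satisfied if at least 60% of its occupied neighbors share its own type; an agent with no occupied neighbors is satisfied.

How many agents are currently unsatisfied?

Row 0: (0,1)Q 0/0 ✓
Row 1: (1,0)P 0/1 ✗ · (1,2)Q 1/1 ✓
Row 2: (2,0)Q 0/1 ✗ · (2,2)Q 2/3 ✓ · (2,3)Q 1/2 ✗
Row 3: (3,1)P 1/1 ✓ · (3,2)P 2/3 ✓ · (3,3)P 1/2 ✗
Unsatisfied: (1,0), (2,0), (2,3), (3,3) — 4 in total.

4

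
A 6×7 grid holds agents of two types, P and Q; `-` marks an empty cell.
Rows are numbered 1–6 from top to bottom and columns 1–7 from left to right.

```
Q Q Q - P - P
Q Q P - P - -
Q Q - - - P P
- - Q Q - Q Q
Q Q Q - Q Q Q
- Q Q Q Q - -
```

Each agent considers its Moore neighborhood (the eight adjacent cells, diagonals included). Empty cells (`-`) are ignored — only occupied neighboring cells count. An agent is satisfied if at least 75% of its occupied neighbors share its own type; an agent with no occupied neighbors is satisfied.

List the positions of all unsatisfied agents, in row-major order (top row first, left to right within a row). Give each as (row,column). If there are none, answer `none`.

Row 1: (1,1)Q 3/3 satisfied · (1,2)Q 4/5 satisfied · (1,3)Q 2/3 not · (1,5)P 1/1 satisfied · (1,7)P 0/0 satisfied
Row 2: (2,1)Q 5/5 satisfied · (2,2)Q 6/7 satisfied · (2,3)P 0/4 not · (2,5)P 2/2 satisfied
Row 3: (3,1)Q 3/3 satisfied · (3,2)Q 4/5 satisfied · (3,6)P 2/4 not · (3,7)P 1/3 not
Row 4: (4,3)Q 4/4 satisfied · (4,4)Q 3/3 satisfied · (4,6)Q 4/6 not · (4,7)Q 3/5 not
Row 5: (5,1)Q 2/2 satisfied · (5,2)Q 5/5 satisfied · (5,3)Q 6/6 satisfied · (5,5)Q 5/5 satisfied · (5,6)Q 5/5 satisfied · (5,7)Q 3/3 satisfied
Row 6: (6,2)Q 4/4 satisfied · (6,3)Q 4/4 satisfied · (6,4)Q 4/4 satisfied · (6,5)Q 3/3 satisfied

(1,3), (2,3), (3,6), (3,7), (4,6), (4,7)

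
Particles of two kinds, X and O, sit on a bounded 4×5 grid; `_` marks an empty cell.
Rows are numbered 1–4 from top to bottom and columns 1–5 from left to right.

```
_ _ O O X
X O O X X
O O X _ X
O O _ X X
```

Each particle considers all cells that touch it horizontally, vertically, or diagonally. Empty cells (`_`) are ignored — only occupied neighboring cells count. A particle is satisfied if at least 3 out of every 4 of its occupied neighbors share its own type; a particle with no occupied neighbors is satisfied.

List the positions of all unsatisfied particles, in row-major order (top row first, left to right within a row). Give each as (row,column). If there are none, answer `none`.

Row 1: (1,3)O 3/4 ok · (1,4)O 2/5 unhappy · (1,5)X 2/3 unhappy
Row 2: (2,1)X 0/3 unhappy · (2,2)O 4/6 unhappy · (2,3)O 4/6 unhappy · (2,4)X 4/7 unhappy · (2,5)X 3/4 ok
Row 3: (3,1)O 4/5 ok · (3,2)O 5/7 unhappy · (3,3)X 2/6 unhappy · (3,5)X 4/4 ok
Row 4: (4,1)O 3/3 ok · (4,2)O 3/4 ok · (4,4)X 3/3 ok · (4,5)X 2/2 ok

(1,4), (1,5), (2,1), (2,2), (2,3), (2,4), (3,2), (3,3)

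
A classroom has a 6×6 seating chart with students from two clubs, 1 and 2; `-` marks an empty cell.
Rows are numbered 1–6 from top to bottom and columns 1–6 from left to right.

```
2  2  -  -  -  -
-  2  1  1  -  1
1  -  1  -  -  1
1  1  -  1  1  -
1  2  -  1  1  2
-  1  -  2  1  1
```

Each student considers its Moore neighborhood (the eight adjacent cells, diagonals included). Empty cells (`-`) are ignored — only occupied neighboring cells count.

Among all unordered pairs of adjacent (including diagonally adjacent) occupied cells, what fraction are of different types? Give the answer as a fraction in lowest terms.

15/41

Scan each occupied cell's neighbors to the right and below (and the two forward diagonals) so each pair is counted once.
From row 1: 1 unlike of 4 pairs (running 1/4).
From row 2: 3 unlike of 7 pairs (running 4/11).
From row 3: 0 unlike of 5 pairs (running 4/16).
From row 4: 3 unlike of 11 pairs (running 7/27).
From row 5: 7 unlike of 12 pairs (running 14/39).
From row 6: 1 unlike of 2 pairs (running 15/41).
Total adjacent occupied pairs: 41; unlike-type pairs: 15.
15/41 is already in lowest terms.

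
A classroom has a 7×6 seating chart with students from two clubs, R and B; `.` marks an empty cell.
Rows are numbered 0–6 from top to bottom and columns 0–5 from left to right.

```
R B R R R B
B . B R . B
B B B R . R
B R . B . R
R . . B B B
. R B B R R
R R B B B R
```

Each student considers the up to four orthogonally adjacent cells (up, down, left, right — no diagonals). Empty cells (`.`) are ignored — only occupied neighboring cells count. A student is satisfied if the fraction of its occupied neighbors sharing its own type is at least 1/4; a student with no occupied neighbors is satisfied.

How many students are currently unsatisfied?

(0,0)R 0/2 ✗
(0,1)B 0/2 ✗
(0,2)R 1/3 ✓
(0,3)R 3/3 ✓
(0,4)R 1/2 ✓
(0,5)B 1/2 ✓
(1,0)B 1/2 ✓
(1,2)B 1/3 ✓
(1,3)R 2/3 ✓
(1,5)B 1/2 ✓
(2,0)B 3/3 ✓
(2,1)B 2/3 ✓
(2,2)B 2/3 ✓
(2,3)R 1/3 ✓
(2,5)R 1/2 ✓
(3,0)B 1/3 ✓
(3,1)R 0/2 ✗
(3,3)B 1/2 ✓
(3,5)R 1/2 ✓
(4,0)R 0/1 ✗
(4,3)B 3/3 ✓
(4,4)B 2/3 ✓
(4,5)B 1/3 ✓
(5,1)R 1/2 ✓
(5,2)B 2/3 ✓
(5,3)B 3/4 ✓
(5,4)R 1/4 ✓
(5,5)R 2/3 ✓
(6,0)R 1/1 ✓
(6,1)R 2/3 ✓
(6,2)B 2/3 ✓
(6,3)B 3/3 ✓
(6,4)B 1/3 ✓
(6,5)R 1/2 ✓
Unsatisfied: (0,0), (0,1), (3,1), (4,0) — 4 in total.

4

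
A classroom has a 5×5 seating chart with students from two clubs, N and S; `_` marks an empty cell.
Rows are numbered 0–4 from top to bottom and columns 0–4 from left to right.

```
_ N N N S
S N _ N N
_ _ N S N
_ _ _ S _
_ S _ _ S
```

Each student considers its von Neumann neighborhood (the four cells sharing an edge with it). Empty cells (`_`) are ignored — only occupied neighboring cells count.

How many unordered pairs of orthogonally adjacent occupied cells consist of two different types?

6

Scan each occupied cell's neighbors to the right and below so each pair is counted once.
From row 0: 2 unlike of 6 pairs (running 2/6).
From row 1: 2 unlike of 4 pairs (running 4/10).
From row 2: 2 unlike of 3 pairs (running 6/13).
Total adjacent occupied pairs: 13; unlike-type pairs: 6.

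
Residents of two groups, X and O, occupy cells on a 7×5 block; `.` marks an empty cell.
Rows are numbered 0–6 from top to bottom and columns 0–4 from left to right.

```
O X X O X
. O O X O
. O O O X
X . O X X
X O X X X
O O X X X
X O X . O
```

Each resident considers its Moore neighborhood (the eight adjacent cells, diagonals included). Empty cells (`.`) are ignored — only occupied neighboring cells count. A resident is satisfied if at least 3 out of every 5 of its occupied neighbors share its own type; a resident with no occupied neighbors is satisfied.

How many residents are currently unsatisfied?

19

(0,0)O 1/2 ✗
(0,1)X 1/4 ✗
(0,2)X 2/5 ✗
(0,3)O 2/5 ✗
(0,4)X 1/3 ✗
(1,1)O 4/6 ✓
(1,2)O 5/8 ✓
(1,3)X 3/8 ✗
(1,4)O 2/5 ✗
(2,1)O 4/5 ✓
(2,2)O 5/7 ✓
(2,3)O 4/8 ✗
(2,4)X 3/5 ✓
(3,0)X 1/3 ✗
(3,2)O 4/7 ✗
(3,3)X 5/8 ✓
(3,4)X 4/5 ✓
(4,0)X 1/4 ✗
(4,1)O 3/7 ✗
(4,2)X 4/7 ✗
(4,3)X 7/8 ✓
(4,4)X 5/5 ✓
(5,0)O 3/5 ✓
(5,1)O 3/8 ✗
(5,2)X 4/7 ✗
(5,3)X 6/7 ✓
(5,4)X 3/4 ✓
(6,0)X 0/3 ✗
(6,1)O 2/5 ✗
(6,2)X 2/4 ✗
(6,4)O 0/2 ✗
Unsatisfied: (0,0), (0,1), (0,2), (0,3), (0,4), (1,3), (1,4), (2,3), (3,0), (3,2), (4,0), (4,1), (4,2), (5,1), (5,2), (6,0), (6,1), (6,2), (6,4) — 19 in total.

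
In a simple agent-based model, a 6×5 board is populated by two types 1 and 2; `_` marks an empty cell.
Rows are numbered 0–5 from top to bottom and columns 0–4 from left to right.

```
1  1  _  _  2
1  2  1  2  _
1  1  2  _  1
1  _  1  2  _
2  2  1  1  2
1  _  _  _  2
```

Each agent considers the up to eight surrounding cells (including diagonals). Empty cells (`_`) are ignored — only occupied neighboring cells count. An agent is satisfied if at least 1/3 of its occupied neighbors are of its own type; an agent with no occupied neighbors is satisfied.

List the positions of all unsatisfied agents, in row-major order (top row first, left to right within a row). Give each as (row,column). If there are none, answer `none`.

(1,1), (2,4), (4,1), (5,0)

Row 0: (0,0)1 2/3 ✓ · (0,1)1 3/4 ✓ · (0,4)2 1/1 ✓
Row 1: (1,0)1 4/5 ✓ · (1,1)2 1/7 ✗ · (1,2)1 2/5 ✓ · (1,3)2 2/4 ✓
Row 2: (2,0)1 3/4 ✓ · (2,1)1 5/7 ✓ · (2,2)2 3/6 ✓ · (2,4)1 0/2 ✗
Row 3: (3,0)1 2/4 ✓ · (3,2)1 3/6 ✓ · (3,3)2 2/6 ✓
Row 4: (4,0)2 1/3 ✓ · (4,1)2 1/5 ✗ · (4,2)1 2/4 ✓ · (4,3)1 2/5 ✓ · (4,4)2 2/3 ✓
Row 5: (5,0)1 0/2 ✗ · (5,4)2 1/2 ✓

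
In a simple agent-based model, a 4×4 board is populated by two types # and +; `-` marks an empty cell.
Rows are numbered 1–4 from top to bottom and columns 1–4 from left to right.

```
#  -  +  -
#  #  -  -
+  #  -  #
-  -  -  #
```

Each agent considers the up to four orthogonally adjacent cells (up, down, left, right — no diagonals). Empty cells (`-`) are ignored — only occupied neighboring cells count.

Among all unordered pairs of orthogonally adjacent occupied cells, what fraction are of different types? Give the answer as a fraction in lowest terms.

1/3

Scan each occupied cell's neighbors to the right and below so each pair is counted once.
From row 1: 0 unlike of 1 pairs (running 0/1).
From row 2: 1 unlike of 3 pairs (running 1/4).
From row 3: 1 unlike of 2 pairs (running 2/6).
Total adjacent occupied pairs: 6; unlike-type pairs: 2.
2/6 reduces to 1/3.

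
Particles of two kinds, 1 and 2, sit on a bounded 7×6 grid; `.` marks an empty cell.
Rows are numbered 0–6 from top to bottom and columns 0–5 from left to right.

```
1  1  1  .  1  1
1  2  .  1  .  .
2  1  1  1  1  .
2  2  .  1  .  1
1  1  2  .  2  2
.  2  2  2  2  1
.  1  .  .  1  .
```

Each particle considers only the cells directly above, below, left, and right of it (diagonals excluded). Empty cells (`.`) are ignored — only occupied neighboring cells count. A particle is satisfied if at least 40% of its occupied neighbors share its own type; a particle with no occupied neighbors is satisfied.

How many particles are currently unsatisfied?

12

(0,0)1 2/2 satisfied
(0,1)1 2/3 satisfied
(0,2)1 1/1 satisfied
(0,4)1 1/1 satisfied
(0,5)1 1/1 satisfied
(1,0)1 1/3 not
(1,1)2 0/3 not
(1,3)1 1/1 satisfied
(2,0)2 1/3 not
(2,1)1 1/4 not
(2,2)1 2/2 satisfied
(2,3)1 4/4 satisfied
(2,4)1 1/1 satisfied
(3,0)2 2/3 satisfied
(3,1)2 1/3 not
(3,3)1 1/1 satisfied
(3,5)1 0/1 not
(4,0)1 1/2 satisfied
(4,1)1 1/4 not
(4,2)2 1/2 satisfied
(4,4)2 2/2 satisfied
(4,5)2 1/3 not
(5,1)2 1/3 not
(5,2)2 3/3 satisfied
(5,3)2 2/2 satisfied
(5,4)2 2/4 satisfied
(5,5)1 0/2 not
(6,1)1 0/1 not
(6,4)1 0/1 not
Unsatisfied: (1,0), (1,1), (2,0), (2,1), (3,1), (3,5), (4,1), (4,5), (5,1), (5,5), (6,1), (6,4) — 12 in total.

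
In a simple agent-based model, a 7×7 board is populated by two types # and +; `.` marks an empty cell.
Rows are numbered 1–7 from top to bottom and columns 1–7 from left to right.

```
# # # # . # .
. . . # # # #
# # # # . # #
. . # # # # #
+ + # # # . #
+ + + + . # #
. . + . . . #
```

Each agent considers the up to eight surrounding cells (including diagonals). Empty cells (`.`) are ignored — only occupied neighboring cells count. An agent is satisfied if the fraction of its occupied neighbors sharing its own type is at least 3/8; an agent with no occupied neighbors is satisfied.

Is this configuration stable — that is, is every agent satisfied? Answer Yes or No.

Yes

(1,1)# 1/1 ok
(1,2)# 2/2 ok
(1,3)# 3/3 ok
(1,4)# 3/3 ok
(1,6)# 3/3 ok
(2,4)# 5/5 ok
(2,5)# 6/6 ok
(2,6)# 5/5 ok
(2,7)# 4/4 ok
(3,1)# 1/1 ok
(3,2)# 3/3 ok
(3,3)# 5/5 ok
(3,4)# 6/6 ok
(3,6)# 7/7 ok
(3,7)# 5/5 ok
(4,3)# 6/7 ok
(4,4)# 7/7 ok
(4,5)# 6/6 ok
(4,6)# 6/6 ok
(4,7)# 4/4 ok
(5,1)+ 3/3 ok
(5,2)+ 4/6 ok
(5,3)# 3/7 ok
(5,4)# 5/7 ok
(5,5)# 5/6 ok
(5,7)# 4/4 ok
(6,1)+ 3/3 ok
(6,2)+ 5/6 ok
(6,3)+ 4/6 ok
(6,4)+ 2/5 ok
(6,6)# 4/4 ok
(6,7)# 3/3 ok
(7,3)+ 3/3 ok
(7,7)# 2/2 ok
All meet the threshold, so the configuration is stable.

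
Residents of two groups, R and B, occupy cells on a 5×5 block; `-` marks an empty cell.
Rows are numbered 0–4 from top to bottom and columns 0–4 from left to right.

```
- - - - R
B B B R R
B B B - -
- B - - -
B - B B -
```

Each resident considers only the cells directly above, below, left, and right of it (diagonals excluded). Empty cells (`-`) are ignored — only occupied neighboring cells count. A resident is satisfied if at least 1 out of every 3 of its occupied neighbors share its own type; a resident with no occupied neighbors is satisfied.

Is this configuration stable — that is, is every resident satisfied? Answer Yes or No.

Yes

Row 0: (0,4)R 1/1 ok
Row 1: (1,0)B 2/2 ok · (1,1)B 3/3 ok · (1,2)B 2/3 ok · (1,3)R 1/2 ok · (1,4)R 2/2 ok
Row 2: (2,0)B 2/2 ok · (2,1)B 4/4 ok · (2,2)B 2/2 ok
Row 3: (3,1)B 1/1 ok
Row 4: (4,0)B 0/0 ok · (4,2)B 1/1 ok · (4,3)B 1/1 ok
All meet the threshold, so the configuration is stable.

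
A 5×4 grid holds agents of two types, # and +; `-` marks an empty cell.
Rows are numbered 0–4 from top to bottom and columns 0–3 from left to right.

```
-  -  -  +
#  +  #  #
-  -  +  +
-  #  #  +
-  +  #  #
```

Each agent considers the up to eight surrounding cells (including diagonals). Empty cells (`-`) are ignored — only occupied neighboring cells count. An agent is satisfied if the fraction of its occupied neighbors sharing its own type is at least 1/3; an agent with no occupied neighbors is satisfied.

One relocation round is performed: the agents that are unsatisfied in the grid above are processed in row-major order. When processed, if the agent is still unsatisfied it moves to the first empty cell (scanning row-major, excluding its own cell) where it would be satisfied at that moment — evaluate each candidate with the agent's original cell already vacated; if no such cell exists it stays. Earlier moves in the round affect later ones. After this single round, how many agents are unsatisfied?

1

Initially unsatisfied (in order): (0,3), (1,0), (1,2), (1,3), (4,1).
  (0,3) → (0,0).
  (1,0) → (0,1).
  (1,2): now satisfied by earlier moves; stays.
  (1,3): now satisfied by earlier moves; stays.
  (4,1) → (1,0).
Resulting grid:
+ # - -
+ + # #
- - + +
- # # +
- - # #
Unsatisfied now: (0,1).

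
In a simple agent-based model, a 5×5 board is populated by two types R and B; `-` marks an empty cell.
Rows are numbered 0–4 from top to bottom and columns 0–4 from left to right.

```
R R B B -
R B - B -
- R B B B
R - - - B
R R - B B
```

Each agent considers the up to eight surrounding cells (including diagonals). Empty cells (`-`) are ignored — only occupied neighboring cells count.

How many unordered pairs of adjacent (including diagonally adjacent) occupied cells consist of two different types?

Scan each occupied cell's neighbors to the right and below (and the two forward diagonals) so each pair is counted once.
Row 0: R(0,0)–R(0,1)= R(0,0)–R(1,0)= R(0,0)–B(1,1)≠ R(0,1)–B(0,2)≠ R(0,1)–B(1,1)≠ R(0,1)–R(1,0)= B(0,2)–B(0,3)= B(0,2)–B(1,3)= B(0,2)–B(1,1)= B(0,3)–B(1,3)=  → 3/10 unlike.
Row 1: R(1,0)–B(1,1)≠ R(1,0)–R(2,1)= B(1,1)–R(2,1)≠ B(1,1)–B(2,2)= B(1,3)–B(2,3)= B(1,3)–B(2,4)= B(1,3)–B(2,2)=  → 2/7 unlike.
Row 2: R(2,1)–B(2,2)≠ R(2,1)–R(3,0)= B(2,2)–B(2,3)= B(2,3)–B(2,4)= B(2,3)–B(3,4)= B(2,4)–B(3,4)=  → 1/6 unlike.
Row 3: R(3,0)–R(4,0)= R(3,0)–R(4,1)= B(3,4)–B(4,4)= B(3,4)–B(4,3)=  → 0/4 unlike.
Row 4: R(4,0)–R(4,1)= B(4,3)–B(4,4)=  → 0/2 unlike.
Total adjacent occupied pairs: 29; unlike-type pairs: 6.

6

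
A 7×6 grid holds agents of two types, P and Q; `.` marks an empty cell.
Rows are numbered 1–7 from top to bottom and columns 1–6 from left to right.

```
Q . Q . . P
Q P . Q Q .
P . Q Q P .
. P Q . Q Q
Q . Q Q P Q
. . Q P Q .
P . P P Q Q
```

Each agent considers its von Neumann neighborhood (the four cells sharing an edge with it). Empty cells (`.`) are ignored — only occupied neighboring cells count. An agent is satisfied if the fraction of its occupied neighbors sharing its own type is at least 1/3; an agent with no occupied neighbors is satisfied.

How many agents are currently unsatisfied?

6

Row 1: (1,1)Q 1/1 ✓ · (1,3)Q 0/0 ✓ · (1,6)P 0/0 ✓
Row 2: (2,1)Q 1/3 ✓ · (2,2)P 0/1 ✗ · (2,4)Q 2/2 ✓ · (2,5)Q 1/2 ✓
Row 3: (3,1)P 0/1 ✗ · (3,3)Q 2/2 ✓ · (3,4)Q 2/3 ✓ · (3,5)P 0/3 ✗
Row 4: (4,2)P 0/1 ✗ · (4,3)Q 2/3 ✓ · (4,5)Q 1/3 ✓ · (4,6)Q 2/2 ✓
Row 5: (5,1)Q 0/0 ✓ · (5,3)Q 3/3 ✓ · (5,4)Q 1/3 ✓ · (5,5)P 0/4 ✗ · (5,6)Q 1/2 ✓
Row 6: (6,3)Q 1/3 ✓ · (6,4)P 1/4 ✗ · (6,5)Q 1/3 ✓
Row 7: (7,1)P 0/0 ✓ · (7,3)P 1/2 ✓ · (7,4)P 2/3 ✓ · (7,5)Q 2/3 ✓ · (7,6)Q 1/1 ✓
Unsatisfied: (2,2), (3,1), (3,5), (4,2), (5,5), (6,4) — 6 in total.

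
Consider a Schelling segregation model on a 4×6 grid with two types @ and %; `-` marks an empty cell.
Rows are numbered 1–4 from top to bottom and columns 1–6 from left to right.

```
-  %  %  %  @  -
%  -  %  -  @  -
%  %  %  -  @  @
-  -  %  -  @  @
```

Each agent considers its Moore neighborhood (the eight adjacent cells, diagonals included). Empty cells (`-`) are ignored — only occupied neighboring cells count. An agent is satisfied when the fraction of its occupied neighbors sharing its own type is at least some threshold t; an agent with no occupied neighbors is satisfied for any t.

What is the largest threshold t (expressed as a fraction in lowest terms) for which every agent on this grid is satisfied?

1/2

(1,2)% 3/3
(1,3)% 3/3
(1,4)% 2/4
(1,5)@ 1/2
(2,1)% 3/3
(2,3)% 5/5
(2,5)@ 3/4
(3,1)% 2/2
(3,2)% 5/5
(3,3)% 3/3
(3,5)@ 4/4
(3,6)@ 4/4
(4,3)% 2/2
(4,5)@ 3/3
(4,6)@ 3/3
The smallest same-type fraction is 2/4 at (1,4), which reduces to 1/2. Any threshold above that leaves this agent unsatisfied.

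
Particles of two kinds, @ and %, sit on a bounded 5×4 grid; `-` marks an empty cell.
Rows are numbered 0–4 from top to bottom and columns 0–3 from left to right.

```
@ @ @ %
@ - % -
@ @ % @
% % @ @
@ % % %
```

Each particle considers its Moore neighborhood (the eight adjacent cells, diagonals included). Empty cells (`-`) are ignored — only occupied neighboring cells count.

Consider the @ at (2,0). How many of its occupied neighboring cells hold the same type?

2

Occupied neighbors of (2,0): (1,0)=@, (2,1)=@, (3,0)=%, (3,1)=%.
Same type (@): 2 of 4.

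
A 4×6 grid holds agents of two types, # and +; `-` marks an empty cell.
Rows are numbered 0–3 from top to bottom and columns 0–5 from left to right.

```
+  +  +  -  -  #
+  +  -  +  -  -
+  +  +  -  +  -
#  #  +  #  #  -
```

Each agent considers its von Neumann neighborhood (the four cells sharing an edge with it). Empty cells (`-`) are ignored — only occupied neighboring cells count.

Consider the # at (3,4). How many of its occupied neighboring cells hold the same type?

1

Occupied neighbors of (3,4): (2,4)=+, (3,3)=#.
Same type (#): 1 of 2.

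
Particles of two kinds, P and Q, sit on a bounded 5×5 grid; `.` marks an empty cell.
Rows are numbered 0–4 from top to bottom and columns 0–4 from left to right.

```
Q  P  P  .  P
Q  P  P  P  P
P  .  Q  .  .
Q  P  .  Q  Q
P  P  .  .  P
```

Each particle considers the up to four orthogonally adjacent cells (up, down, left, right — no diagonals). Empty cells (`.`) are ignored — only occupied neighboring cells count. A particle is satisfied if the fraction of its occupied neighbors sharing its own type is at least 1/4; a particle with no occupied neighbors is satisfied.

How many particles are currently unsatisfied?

(0,0)Q 1/2 ✓
(0,1)P 2/3 ✓
(0,2)P 2/2 ✓
(0,4)P 1/1 ✓
(1,0)Q 1/3 ✓
(1,1)P 2/3 ✓
(1,2)P 3/4 ✓
(1,3)P 2/2 ✓
(1,4)P 2/2 ✓
(2,0)P 0/2 ✗
(2,2)Q 0/1 ✗
(3,0)Q 0/3 ✗
(3,1)P 1/2 ✓
(3,3)Q 1/1 ✓
(3,4)Q 1/2 ✓
(4,0)P 1/2 ✓
(4,1)P 2/2 ✓
(4,4)P 0/1 ✗
Unsatisfied: (2,0), (2,2), (3,0), (4,4) — 4 in total.

4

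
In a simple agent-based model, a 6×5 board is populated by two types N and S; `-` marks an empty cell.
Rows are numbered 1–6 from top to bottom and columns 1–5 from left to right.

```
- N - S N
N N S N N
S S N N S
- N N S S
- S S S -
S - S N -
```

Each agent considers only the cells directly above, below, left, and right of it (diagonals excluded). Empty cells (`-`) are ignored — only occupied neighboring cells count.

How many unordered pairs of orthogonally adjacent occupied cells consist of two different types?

17

Scan each occupied cell's neighbors to the right and below so each pair is counted once.
Row 1: N(1,2)–N(2,2)= S(1,4)–N(1,5)≠ S(1,4)–N(2,4)≠ N(1,5)–N(2,5)=  → 2/4 unlike.
Row 2: N(2,1)–N(2,2)= N(2,1)–S(3,1)≠ N(2,2)–S(2,3)≠ N(2,2)–S(3,2)≠ S(2,3)–N(2,4)≠ S(2,3)–N(3,3)≠ N(2,4)–N(2,5)= N(2,4)–N(3,4)= N(2,5)–S(3,5)≠  → 6/9 unlike.
Row 3: S(3,1)–S(3,2)= S(3,2)–N(3,3)≠ S(3,2)–N(4,2)≠ N(3,3)–N(3,4)= N(3,3)–N(4,3)= N(3,4)–S(3,5)≠ N(3,4)–S(4,4)≠ S(3,5)–S(4,5)=  → 4/8 unlike.
Row 4: N(4,2)–N(4,3)= N(4,2)–S(5,2)≠ N(4,3)–S(4,4)≠ N(4,3)–S(5,3)≠ S(4,4)–S(4,5)= S(4,4)–S(5,4)=  → 3/6 unlike.
Row 5: S(5,2)–S(5,3)= S(5,3)–S(5,4)= S(5,3)–S(6,3)= S(5,4)–N(6,4)≠  → 1/4 unlike.
Row 6: S(6,3)–N(6,4)≠  → 1/1 unlike.
Total adjacent occupied pairs: 32; unlike-type pairs: 17.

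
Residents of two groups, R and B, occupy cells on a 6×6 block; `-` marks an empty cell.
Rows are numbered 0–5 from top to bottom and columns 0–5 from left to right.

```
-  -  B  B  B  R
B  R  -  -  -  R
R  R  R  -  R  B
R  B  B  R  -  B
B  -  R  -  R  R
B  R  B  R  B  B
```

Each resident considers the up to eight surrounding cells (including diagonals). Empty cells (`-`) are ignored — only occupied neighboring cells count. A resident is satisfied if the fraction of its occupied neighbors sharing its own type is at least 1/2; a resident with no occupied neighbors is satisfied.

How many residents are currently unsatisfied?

11

(0,2)B 1/2 ok
(0,3)B 2/2 ok
(0,4)B 1/3 unhappy
(0,5)R 1/2 ok
(1,0)B 0/3 unhappy
(1,1)R 3/5 ok
(1,5)R 2/4 ok
(2,0)R 3/5 ok
(2,1)R 4/7 ok
(2,2)R 3/5 ok
(2,4)R 2/4 ok
(2,5)B 1/3 unhappy
(3,0)R 2/4 ok
(3,1)B 2/7 unhappy
(3,2)B 1/5 unhappy
(3,3)R 4/5 ok
(3,5)B 1/4 unhappy
(4,0)B 2/4 ok
(4,2)R 3/6 ok
(4,4)R 3/6 ok
(4,5)R 1/4 unhappy
(5,0)B 1/2 ok
(5,1)R 1/4 unhappy
(5,2)B 0/3 unhappy
(5,3)R 2/4 ok
(5,4)B 1/4 unhappy
(5,5)B 1/3 unhappy
Unsatisfied: (0,4), (1,0), (2,5), (3,1), (3,2), (3,5), (4,5), (5,1), (5,2), (5,4), (5,5) — 11 in total.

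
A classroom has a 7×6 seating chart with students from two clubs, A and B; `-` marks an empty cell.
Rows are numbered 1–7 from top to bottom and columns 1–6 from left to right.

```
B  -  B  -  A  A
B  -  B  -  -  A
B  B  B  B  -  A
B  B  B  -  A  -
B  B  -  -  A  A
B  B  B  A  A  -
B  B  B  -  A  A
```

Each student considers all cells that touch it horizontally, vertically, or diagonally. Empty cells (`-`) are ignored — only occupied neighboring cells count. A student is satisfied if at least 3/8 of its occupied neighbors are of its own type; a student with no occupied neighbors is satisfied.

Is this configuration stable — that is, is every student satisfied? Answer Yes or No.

Yes

Row 1: (1,1)B 1/1 ok · (1,3)B 1/1 ok · (1,5)A 2/2 ok · (1,6)A 2/2 ok
Row 2: (2,1)B 3/3 ok · (2,3)B 4/4 ok · (2,6)A 3/3 ok
Row 3: (3,1)B 4/4 ok · (3,2)B 7/7 ok · (3,3)B 5/5 ok · (3,4)B 3/4 ok · (3,6)A 2/2 ok
Row 4: (4,1)B 5/5 ok · (4,2)B 7/7 ok · (4,3)B 5/5 ok · (4,5)A 3/4 ok
Row 5: (5,1)B 5/5 ok · (5,2)B 7/7 ok · (5,5)A 4/4 ok · (5,6)A 3/3 ok
Row 6: (6,1)B 5/5 ok · (6,2)B 7/7 ok · (6,3)B 4/5 ok · (6,4)A 3/5 ok · (6,5)A 5/5 ok
Row 7: (7,1)B 3/3 ok · (7,2)B 5/5 ok · (7,3)B 3/4 ok · (7,5)A 3/3 ok · (7,6)A 2/2 ok
All meet the threshold, so the configuration is stable.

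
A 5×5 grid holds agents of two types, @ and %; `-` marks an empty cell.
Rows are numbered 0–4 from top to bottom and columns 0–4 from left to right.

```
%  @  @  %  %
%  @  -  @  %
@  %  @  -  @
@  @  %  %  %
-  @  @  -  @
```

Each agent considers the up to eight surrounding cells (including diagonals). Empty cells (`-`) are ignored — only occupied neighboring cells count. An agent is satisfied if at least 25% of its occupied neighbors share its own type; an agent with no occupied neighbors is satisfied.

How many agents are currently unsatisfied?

Row 0: (0,0)% 1/3 ✓ · (0,1)@ 2/4 ✓ · (0,2)@ 3/4 ✓ · (0,3)% 2/4 ✓ · (0,4)% 2/3 ✓
Row 1: (1,0)% 2/5 ✓ · (1,1)@ 4/7 ✓ · (1,3)@ 3/6 ✓ · (1,4)% 2/4 ✓
Row 2: (2,0)@ 3/5 ✓ · (2,1)% 2/7 ✓ · (2,2)@ 3/6 ✓ · (2,4)@ 1/4 ✓
Row 3: (3,0)@ 3/4 ✓ · (3,1)@ 5/7 ✓ · (3,2)% 2/6 ✓ · (3,3)% 2/6 ✓ · (3,4)% 1/3 ✓
Row 4: (4,1)@ 3/4 ✓ · (4,2)@ 2/4 ✓ · (4,4)@ 0/2 ✗
Unsatisfied: (4,4) — 1 in total.

1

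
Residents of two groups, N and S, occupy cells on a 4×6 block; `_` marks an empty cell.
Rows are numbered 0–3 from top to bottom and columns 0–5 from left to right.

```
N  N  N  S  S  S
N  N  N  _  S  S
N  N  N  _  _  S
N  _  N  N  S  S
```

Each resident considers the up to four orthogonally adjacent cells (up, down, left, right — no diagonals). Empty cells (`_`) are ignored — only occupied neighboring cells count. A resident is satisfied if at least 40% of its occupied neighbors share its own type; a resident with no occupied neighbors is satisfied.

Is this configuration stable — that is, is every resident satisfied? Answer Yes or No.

Row 0: (0,0)N 2/2 satisfied · (0,1)N 3/3 satisfied · (0,2)N 2/3 satisfied · (0,3)S 1/2 satisfied · (0,4)S 3/3 satisfied · (0,5)S 2/2 satisfied
Row 1: (1,0)N 3/3 satisfied · (1,1)N 4/4 satisfied · (1,2)N 3/3 satisfied · (1,4)S 2/2 satisfied · (1,5)S 3/3 satisfied
Row 2: (2,0)N 3/3 satisfied · (2,1)N 3/3 satisfied · (2,2)N 3/3 satisfied · (2,5)S 2/2 satisfied
Row 3: (3,0)N 1/1 satisfied · (3,2)N 2/2 satisfied · (3,3)N 1/2 satisfied · (3,4)S 1/2 satisfied · (3,5)S 2/2 satisfied
All meet the threshold, so the configuration is stable.

Yes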